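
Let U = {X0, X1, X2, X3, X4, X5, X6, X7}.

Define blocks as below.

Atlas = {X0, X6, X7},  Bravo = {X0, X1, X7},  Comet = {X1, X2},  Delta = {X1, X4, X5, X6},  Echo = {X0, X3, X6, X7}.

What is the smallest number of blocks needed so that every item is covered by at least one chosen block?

3

Comet, Delta, and Echo cover everything between them: the union {X0, X1, X2, X3, X4, X5, X6, X7} is all of U.
Only Comet contains X2, so Comet is forced; the remaining 6 items need at least 2 more blocks (each remaining block adds at most 4) — so at least 3 blocks are needed, and 3 is optimal.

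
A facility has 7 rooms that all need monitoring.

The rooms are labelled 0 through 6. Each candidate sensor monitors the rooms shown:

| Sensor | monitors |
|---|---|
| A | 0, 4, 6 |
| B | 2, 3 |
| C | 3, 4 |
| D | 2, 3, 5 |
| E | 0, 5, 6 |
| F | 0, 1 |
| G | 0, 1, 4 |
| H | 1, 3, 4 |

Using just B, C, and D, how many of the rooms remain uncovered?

3

Union of B, C, D = {2, 3, 4, 5}.
Not covered: 0, 1, 6 — 3 rooms.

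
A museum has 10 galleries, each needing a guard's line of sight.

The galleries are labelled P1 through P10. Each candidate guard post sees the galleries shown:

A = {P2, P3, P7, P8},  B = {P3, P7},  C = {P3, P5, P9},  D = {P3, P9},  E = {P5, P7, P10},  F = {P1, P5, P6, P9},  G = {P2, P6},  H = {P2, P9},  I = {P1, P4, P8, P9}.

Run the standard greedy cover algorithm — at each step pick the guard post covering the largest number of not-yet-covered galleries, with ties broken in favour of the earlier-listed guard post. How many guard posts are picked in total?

4

Greedy: pick A (covers 4 new) → pick F (covers 4 new) → pick E (covers 1 new) → pick I (covers 1 new). Total picks: 4.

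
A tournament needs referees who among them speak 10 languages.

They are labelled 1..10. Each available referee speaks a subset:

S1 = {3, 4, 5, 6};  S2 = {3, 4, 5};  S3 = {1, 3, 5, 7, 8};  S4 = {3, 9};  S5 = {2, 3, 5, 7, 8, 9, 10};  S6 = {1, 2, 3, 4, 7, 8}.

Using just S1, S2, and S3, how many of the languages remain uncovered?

Union of S1, S2, S3 = {1, 3, 4, 5, 6, 7, 8}.
Not covered: 2, 9, 10 — 3 languages.

3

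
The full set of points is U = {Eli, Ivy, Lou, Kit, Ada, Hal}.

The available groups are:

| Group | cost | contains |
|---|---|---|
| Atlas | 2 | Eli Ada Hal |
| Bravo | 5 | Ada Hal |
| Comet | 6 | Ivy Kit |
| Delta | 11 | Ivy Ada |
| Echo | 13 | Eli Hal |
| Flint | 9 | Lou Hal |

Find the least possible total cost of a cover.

17

Atlas, Comet, Flint together cover every point (Atlas ∪ Comet ∪ Flint = {Eli, Ivy, Lou, Kit, Ada, Hal}); total cost 2 + 6 + 9 = 17.
No covering selection has total cost below 17.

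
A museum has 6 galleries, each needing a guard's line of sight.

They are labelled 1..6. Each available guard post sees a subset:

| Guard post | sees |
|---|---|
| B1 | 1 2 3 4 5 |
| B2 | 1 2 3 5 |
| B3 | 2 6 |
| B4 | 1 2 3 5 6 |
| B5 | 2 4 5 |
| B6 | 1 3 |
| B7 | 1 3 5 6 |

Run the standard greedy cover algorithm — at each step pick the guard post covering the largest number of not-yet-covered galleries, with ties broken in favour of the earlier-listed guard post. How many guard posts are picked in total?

2

Greedy: pick B1 (covers 5 new) → pick B3 (covers 1 new). Total picks: 2.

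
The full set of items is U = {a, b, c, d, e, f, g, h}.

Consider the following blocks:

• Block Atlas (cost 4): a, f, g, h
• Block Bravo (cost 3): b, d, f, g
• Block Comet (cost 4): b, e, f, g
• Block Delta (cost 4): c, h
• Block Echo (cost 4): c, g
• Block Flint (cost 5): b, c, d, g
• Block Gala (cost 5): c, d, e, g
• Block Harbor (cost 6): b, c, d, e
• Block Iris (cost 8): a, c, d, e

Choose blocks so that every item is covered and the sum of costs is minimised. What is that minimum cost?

10

Atlas, Harbor together cover every item (Atlas ∪ Harbor = {a, b, c, d, e, f, g, h}); total cost 4 + 6 = 10.
The greedy pick Bravo, Atlas, Gala costs 12; no covering selection beats 10.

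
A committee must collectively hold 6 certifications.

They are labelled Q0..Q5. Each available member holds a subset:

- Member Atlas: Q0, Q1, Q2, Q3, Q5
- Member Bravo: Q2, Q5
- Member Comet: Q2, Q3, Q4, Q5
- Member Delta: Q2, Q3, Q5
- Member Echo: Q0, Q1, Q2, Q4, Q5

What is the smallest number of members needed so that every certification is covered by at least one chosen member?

2

Atlas and Comet together: Atlas ∪ Comet = {Q0, Q1, Q2, Q3, Q4, Q5} — every certification is covered.
No single member has all 6 certifications (the largest, Atlas, has 5), so 2 is optimal.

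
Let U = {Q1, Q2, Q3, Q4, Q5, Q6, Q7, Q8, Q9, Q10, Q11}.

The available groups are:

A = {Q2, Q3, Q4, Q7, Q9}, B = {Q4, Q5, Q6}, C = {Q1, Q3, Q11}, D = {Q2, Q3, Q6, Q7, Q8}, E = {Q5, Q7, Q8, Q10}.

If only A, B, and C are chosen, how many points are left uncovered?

2

Union of A, B, C = {Q1, Q2, Q3, Q4, Q5, Q6, Q7, Q9, Q11}.
Not covered: Q8, Q10 — 2 points.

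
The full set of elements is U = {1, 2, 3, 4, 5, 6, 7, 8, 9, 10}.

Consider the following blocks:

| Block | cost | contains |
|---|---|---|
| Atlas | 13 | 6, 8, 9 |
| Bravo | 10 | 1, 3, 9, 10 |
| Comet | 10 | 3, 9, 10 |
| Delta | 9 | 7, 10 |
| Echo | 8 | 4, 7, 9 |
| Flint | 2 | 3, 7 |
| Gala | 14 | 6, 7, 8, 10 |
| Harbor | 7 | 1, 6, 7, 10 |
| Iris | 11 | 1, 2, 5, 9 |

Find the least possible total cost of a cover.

35

Echo, Flint, Gala, Iris together cover every element (Echo ∪ Flint ∪ Gala ∪ Iris = {1, 2, 3, 4, 5, 6, 7, 8, 9, 10}); total cost 8 + 2 + 14 + 11 = 35.
The greedy pick Flint, Harbor, Iris, Echo, Atlas costs 41; no covering selection beats 35.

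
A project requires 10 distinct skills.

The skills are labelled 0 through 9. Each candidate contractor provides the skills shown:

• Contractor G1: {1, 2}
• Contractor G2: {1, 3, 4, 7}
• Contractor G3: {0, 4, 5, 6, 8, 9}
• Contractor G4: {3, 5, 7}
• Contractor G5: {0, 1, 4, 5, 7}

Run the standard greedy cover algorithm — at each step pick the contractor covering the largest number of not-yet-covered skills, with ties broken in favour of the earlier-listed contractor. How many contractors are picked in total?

Greedy: pick G3 (covers 6 new) → pick G2 (covers 3 new) → pick G1 (covers 1 new). Total picks: 3.

3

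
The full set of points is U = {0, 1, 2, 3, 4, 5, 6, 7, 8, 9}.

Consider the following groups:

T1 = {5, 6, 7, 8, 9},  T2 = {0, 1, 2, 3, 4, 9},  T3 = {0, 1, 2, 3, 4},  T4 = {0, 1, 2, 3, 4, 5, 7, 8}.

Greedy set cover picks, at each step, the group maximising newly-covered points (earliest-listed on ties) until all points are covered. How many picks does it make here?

2

Greedy: pick T4 (covers 8 new) → pick T1 (covers 2 new). Total picks: 2.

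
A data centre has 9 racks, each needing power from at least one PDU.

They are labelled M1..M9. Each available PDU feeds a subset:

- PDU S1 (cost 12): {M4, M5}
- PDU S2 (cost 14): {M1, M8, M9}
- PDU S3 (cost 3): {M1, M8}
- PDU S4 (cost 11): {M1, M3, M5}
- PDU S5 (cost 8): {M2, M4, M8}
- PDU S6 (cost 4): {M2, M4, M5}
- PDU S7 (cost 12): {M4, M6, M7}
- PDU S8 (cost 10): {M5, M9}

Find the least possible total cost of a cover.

S3, S4, S6, S7, S8 together cover every rack (S3 ∪ S4 ∪ S6 ∪ S7 ∪ S8 = {M1, M2, M3, M4, M5, M6, M7, M8, M9}); total cost 3 + 11 + 4 + 12 + 10 = 40.
No covering selection has total cost below 40.

40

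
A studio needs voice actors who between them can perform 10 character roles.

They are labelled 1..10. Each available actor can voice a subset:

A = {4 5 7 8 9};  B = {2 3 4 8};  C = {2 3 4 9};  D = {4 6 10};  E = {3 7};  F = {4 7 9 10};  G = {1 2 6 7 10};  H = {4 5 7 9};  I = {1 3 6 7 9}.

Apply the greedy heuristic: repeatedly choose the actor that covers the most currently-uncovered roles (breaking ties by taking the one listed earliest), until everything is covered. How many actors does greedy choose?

Greedy: pick A (covers 5 new) → pick G (covers 4 new) → pick B (covers 1 new). Total picks: 3.

3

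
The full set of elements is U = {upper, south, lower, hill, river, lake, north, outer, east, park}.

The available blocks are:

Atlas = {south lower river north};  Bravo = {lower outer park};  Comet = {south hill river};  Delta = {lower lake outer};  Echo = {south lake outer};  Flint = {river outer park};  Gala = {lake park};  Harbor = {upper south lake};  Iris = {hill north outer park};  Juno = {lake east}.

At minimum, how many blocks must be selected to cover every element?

Atlas, Harbor, Iris, and Juno cover everything between them: the union {upper, south, lower, hill, river, lake, north, outer, east, park} is all of U.
No 3 of the 10 blocks cover everything (all 120 combinations miss at least one element), so 4 is optimal.

4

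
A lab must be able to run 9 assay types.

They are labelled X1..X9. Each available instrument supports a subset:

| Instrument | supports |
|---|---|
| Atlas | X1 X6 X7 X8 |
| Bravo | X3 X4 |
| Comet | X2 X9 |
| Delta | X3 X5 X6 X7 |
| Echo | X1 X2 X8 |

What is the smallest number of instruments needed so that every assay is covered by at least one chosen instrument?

Take {Atlas, Bravo, Comet, Delta}. Their union is {X1, X2, X3, X4, X5, X6, X7, X8, X9}, which is all 9 assays.
No 3 of the 5 instruments cover everything (all 10 combinations miss at least one assay), so 4 is optimal.

4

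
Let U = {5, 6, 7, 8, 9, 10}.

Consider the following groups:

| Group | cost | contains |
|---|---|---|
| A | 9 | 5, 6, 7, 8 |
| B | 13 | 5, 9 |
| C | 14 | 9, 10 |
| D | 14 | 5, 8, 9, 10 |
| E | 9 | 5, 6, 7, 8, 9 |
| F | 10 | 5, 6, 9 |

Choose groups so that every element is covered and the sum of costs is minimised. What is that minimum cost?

D, E together cover every element (D ∪ E = {5, 6, 7, 8, 9, 10}); total cost 14 + 9 = 23.
No covering selection has total cost below 23.

23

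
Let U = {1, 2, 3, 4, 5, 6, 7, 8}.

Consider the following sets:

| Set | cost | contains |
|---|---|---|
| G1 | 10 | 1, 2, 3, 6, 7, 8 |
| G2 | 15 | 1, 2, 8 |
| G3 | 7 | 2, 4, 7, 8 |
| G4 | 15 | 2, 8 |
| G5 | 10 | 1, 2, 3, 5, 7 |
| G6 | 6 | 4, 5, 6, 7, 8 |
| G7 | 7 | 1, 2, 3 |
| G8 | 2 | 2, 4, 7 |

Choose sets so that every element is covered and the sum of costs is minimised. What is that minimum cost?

G6, G7 together cover every element (G6 ∪ G7 = {1, 2, 3, 4, 5, 6, 7, 8}); total cost 6 + 7 = 13.
The greedy pick G8, G6, G7 costs 15; no covering selection beats 13.

13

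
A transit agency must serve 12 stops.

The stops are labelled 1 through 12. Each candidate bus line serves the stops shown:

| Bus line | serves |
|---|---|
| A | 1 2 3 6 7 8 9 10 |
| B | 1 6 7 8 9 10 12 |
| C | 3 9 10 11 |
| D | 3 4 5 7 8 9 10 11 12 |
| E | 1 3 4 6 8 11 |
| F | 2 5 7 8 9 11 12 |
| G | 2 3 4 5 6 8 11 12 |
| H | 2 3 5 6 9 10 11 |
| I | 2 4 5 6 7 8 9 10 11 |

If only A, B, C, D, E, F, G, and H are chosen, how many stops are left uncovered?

0

Union of A, B, C, D, E, F, G, H = {1, 2, 3, 4, 5, 6, 7, 8, 9, 10, 11, 12} — that's every stop, so 0 are uncovered.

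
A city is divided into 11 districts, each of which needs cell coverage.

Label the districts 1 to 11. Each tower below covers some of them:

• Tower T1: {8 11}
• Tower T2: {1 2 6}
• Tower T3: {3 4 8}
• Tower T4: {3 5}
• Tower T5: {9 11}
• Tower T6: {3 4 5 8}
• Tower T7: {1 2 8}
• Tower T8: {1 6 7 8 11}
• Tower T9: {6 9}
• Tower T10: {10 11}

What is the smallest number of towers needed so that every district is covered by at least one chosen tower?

5

Take {T2, T6, T8, T9, T10}. Their union is {1, 2, 3, 4, 5, 6, 7, 8, 9, 10, 11}, which is all 11 districts.
No 4 of the 10 towers cover everything (all 210 combinations miss at least one district), so 5 is optimal.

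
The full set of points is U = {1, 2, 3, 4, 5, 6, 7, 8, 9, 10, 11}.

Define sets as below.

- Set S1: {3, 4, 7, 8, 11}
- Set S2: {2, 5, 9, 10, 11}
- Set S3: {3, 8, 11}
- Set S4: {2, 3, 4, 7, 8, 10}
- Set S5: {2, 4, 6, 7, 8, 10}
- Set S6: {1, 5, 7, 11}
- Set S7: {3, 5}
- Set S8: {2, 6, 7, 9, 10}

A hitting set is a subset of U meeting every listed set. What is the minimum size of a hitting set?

3

H = {3, 5, 7} meets every set (each contains at least one member of H), and |H| = 3.
No choice of 2 points meets every set, so 3 is the minimum.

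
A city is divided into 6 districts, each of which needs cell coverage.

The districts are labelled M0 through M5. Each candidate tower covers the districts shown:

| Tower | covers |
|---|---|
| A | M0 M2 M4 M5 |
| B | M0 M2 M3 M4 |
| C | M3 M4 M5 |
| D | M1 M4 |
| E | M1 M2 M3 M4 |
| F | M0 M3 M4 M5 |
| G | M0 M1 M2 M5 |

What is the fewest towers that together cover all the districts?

2

E and G together: E ∪ G = {M0, M1, M2, M3, M4, M5} — every district is covered.
No single tower has all 6 districts (the largest, A, has 4), so 2 is optimal.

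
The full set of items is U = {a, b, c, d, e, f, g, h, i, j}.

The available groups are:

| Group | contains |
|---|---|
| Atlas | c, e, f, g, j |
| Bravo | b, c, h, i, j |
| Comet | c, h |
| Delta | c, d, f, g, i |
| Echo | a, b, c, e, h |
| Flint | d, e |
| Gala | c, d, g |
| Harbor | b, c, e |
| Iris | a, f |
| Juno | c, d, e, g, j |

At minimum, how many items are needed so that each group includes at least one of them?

T = {a, c, d} meets every group (each contains at least one member of T), and |T| = 3.
The groups Comet, Flint, Iris are pairwise disjoint, so any hitting set needs a separate item for each — at least 3. Hence 3 is optimal.

3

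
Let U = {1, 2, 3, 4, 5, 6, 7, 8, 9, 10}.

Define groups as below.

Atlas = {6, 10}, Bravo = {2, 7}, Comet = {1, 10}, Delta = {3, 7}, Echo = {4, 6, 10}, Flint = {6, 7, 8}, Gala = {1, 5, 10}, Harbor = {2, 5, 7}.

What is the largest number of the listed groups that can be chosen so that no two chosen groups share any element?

2

Atlas, Delta are pairwise disjoint (Atlas={6,10}; Delta={3,7}).
Every remaining group overlaps one of these, and no 3 of the listed groups are pairwise disjoint, so 2 is the maximum.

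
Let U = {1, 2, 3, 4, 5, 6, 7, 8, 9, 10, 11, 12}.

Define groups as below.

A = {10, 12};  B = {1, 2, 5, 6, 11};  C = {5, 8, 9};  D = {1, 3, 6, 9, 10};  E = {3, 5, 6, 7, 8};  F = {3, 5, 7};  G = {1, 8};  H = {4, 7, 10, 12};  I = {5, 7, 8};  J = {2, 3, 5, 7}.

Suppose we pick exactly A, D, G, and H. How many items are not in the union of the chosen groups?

Union of A, D, G, H = {1, 3, 4, 6, 7, 8, 9, 10, 12}.
Not covered: 2, 5, 11 — 3 items.

3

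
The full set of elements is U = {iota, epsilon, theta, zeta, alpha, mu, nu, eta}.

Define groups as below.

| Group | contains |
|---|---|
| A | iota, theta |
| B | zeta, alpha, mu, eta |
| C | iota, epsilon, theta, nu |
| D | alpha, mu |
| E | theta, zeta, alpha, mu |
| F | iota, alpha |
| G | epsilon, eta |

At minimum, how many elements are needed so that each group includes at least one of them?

H = {iota, alpha, eta} meets every group (each contains at least one member of H), and |H| = 3.
The groups A, D, G are pairwise disjoint, so any hitting set needs a separate element for each — at least 3. Hence 3 is optimal.

3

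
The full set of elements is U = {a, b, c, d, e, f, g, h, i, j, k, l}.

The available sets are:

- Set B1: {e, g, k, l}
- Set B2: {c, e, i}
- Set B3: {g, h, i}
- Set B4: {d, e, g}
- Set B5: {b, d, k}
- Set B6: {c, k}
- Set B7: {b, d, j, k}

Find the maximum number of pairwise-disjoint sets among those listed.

B3, B5 are pairwise disjoint (B3={g,h,i}; B5={b,d,k}).
Every remaining set overlaps one of these, and no 3 of the listed sets are pairwise disjoint, so 2 is the maximum.

2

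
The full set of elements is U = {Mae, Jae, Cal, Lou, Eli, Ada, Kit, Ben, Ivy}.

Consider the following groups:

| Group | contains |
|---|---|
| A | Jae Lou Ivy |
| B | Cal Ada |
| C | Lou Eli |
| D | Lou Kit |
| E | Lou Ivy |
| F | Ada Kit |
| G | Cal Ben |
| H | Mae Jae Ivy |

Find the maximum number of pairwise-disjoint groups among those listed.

4

C, F, G, H are pairwise disjoint (C={Lou,Eli}; F={Ada,Kit}; G={Cal,Ben}; H={Mae,Jae,Ivy}).
Every remaining group overlaps one of these, and no 5 of the listed groups are pairwise disjoint, so 4 is the maximum.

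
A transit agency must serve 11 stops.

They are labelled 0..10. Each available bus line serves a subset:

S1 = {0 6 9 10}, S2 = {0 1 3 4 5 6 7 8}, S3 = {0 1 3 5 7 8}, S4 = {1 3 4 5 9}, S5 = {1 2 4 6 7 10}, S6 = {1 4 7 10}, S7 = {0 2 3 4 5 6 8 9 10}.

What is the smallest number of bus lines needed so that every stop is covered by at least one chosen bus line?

S3 and S7 together: S3 ∪ S7 = {0, 1, 2, 3, 4, 5, 6, 7, 8, 9, 10} — every stop is covered.
No single bus line has all 11 stops (the largest, S7, has 9), so 2 is optimal.

2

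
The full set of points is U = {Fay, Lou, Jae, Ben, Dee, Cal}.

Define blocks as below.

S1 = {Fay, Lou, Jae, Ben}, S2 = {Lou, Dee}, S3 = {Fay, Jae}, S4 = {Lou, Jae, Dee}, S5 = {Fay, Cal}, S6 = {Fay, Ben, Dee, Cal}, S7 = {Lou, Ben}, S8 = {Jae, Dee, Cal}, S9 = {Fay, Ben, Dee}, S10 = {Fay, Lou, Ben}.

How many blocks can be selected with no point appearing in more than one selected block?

2

S7, S8 are pairwise disjoint (S7={Lou,Ben}; S8={Jae,Dee,Cal}).
Every remaining block overlaps one of these, and no 3 of the listed blocks are pairwise disjoint, so 2 is the maximum.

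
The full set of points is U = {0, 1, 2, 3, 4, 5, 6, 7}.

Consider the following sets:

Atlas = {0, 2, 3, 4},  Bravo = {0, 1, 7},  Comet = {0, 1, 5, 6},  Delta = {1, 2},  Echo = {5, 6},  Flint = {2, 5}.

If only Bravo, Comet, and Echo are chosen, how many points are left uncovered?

3

Union of Bravo, Comet, Echo = {0, 1, 5, 6, 7}.
Not covered: 2, 3, 4 — 3 points.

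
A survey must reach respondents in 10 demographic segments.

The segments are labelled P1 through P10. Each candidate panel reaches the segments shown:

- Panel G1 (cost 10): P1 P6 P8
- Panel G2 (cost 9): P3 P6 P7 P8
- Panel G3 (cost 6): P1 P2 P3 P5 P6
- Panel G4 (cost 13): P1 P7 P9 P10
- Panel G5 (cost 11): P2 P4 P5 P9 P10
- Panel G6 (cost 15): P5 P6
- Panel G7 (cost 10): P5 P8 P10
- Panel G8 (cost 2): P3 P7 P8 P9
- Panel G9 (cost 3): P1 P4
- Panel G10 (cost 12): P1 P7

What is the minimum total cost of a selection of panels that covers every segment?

G3, G5, G8 together cover every segment (G3 ∪ G5 ∪ G8 = {P1, P2, P3, P4, P5, P6, P7, P8, P9, P10}); total cost 6 + 11 + 2 = 19.
The greedy pick G8, G3, G9, G7 costs 21; no covering selection beats 19.

19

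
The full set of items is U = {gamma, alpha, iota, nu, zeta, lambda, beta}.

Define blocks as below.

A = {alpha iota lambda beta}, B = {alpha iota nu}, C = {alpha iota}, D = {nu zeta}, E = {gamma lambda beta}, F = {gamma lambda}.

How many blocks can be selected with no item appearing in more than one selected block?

C, D, F are pairwise disjoint (C={alpha,iota}; D={nu,zeta}; F={gamma,lambda}).
Every remaining block overlaps one of these, and no 4 of the listed blocks are pairwise disjoint, so 3 is the maximum.

3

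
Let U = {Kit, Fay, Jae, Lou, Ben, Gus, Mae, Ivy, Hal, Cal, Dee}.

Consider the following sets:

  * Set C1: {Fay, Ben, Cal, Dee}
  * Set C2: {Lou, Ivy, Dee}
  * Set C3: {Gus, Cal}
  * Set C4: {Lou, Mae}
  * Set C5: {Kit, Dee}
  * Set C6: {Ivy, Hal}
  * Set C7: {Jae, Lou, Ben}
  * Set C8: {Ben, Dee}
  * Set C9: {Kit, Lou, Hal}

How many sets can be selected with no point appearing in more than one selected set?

C3, C5, C6, C7 are pairwise disjoint (C3={Gus,Cal}; C5={Kit,Dee}; C6={Ivy,Hal}; C7={Jae,Lou,Ben}).
Every remaining set overlaps one of these, and no 5 of the listed sets are pairwise disjoint, so 4 is the maximum.

4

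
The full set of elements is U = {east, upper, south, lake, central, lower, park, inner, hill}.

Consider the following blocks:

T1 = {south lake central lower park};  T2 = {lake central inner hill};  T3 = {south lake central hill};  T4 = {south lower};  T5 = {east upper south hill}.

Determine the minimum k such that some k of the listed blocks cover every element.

3

T1, T2, and T5 cover everything between them: the union {east, upper, south, lake, central, lower, park, inner, hill} is all of U.
Only T5 contains east, so T5 is forced; the remaining 5 elements need at least 2 more blocks (each remaining block adds at most 4) — so at least 3 blocks are needed, and 3 is optimal.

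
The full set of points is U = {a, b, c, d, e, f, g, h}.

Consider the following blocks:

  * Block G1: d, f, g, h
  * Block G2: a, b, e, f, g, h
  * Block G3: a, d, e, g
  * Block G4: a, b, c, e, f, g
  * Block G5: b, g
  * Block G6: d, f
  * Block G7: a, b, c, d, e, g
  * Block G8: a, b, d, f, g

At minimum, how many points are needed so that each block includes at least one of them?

2

The 2 points {d, g} hit every block.
The blocks G5, G6 are pairwise disjoint, so any hitting set needs a separate point for each — at least 2. Hence 2 is optimal.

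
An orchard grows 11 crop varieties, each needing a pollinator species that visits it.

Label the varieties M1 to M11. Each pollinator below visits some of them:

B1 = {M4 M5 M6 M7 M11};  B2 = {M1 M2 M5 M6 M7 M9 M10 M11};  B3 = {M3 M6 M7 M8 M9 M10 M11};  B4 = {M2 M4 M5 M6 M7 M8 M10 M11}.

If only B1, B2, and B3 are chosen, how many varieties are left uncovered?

0

Union of B1, B2, B3 = {M1, M2, M3, M4, M5, M6, M7, M8, M9, M10, M11} — that's every variety, so 0 are uncovered.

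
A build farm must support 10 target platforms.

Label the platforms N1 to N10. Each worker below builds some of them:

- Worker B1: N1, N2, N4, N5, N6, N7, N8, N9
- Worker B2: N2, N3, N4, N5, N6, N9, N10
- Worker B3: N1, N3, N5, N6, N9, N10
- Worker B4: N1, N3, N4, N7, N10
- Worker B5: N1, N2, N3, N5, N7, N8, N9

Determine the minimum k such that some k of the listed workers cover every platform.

2

B2 and B5 together: B2 ∪ B5 = {N1, N2, N3, N4, N5, N6, N7, N8, N9, N10} — every platform is covered.
No single worker has all 10 platforms (the largest, B1, has 8), so 2 is optimal.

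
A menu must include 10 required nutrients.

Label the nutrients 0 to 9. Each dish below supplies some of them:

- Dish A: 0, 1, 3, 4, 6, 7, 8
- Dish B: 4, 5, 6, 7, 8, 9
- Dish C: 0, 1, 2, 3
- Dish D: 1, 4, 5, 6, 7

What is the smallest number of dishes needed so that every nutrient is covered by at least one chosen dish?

2

Take {B, C}. Their union is {0, 1, 2, 3, 4, 5, 6, 7, 8, 9}, which is all 10 nutrients.
No single dish has all 10 nutrients (the largest, A, has 7), so 2 is optimal.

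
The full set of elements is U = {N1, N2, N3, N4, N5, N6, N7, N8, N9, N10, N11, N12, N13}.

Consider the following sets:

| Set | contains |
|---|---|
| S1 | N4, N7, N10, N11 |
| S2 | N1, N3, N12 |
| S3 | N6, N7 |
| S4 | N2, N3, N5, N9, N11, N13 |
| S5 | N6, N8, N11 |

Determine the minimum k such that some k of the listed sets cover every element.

S1 and S2 and S4 and S5 together: S1 ∪ S2 ∪ S4 ∪ S5 = {N1, N2, N3, N4, N5, N6, N7, N8, N9, N10, N11, N12, N13} — every element is covered.
Only S4 contains N2, so S4 is forced; the remaining 7 elements need at least 3 more sets (each remaining set adds at most 3) — so at least 4 sets are needed, and 4 is optimal.

4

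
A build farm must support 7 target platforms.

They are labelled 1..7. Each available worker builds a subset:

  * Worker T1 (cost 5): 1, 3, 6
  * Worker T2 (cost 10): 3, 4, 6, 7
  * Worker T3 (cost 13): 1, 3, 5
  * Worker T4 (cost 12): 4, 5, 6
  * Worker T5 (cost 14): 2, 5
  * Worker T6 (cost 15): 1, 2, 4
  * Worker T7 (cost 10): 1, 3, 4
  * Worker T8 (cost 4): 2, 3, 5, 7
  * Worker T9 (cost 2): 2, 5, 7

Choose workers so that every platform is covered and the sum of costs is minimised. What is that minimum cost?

17

T1, T2, T9 together cover every platform (T1 ∪ T2 ∪ T9 = {1, 2, 3, 4, 5, 6, 7}); total cost 5 + 10 + 2 = 17.
No covering selection has total cost below 17.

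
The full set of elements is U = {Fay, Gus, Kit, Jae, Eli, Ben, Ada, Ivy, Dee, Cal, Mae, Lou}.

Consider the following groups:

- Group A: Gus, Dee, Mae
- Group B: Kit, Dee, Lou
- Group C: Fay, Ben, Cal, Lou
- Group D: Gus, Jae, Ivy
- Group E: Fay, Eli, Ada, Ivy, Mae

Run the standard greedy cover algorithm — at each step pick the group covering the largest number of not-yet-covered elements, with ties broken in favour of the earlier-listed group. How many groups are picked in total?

Greedy: pick E (covers 5 new) → pick B (covers 3 new) → pick C (covers 2 new) → pick D (covers 2 new). Total picks: 4.

4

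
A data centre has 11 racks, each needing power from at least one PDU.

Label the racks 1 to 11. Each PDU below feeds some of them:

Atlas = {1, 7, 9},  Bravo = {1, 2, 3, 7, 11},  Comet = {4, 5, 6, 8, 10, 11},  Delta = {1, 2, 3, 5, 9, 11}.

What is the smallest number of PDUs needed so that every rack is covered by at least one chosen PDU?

3

Bravo and Comet and Delta together: Bravo ∪ Comet ∪ Delta = {1, 2, 3, 4, 5, 6, 7, 8, 9, 10, 11} — every rack is covered.
Only Comet contains 4, so Comet is forced; the remaining 5 racks need at least 2 more PDUs (each remaining PDU adds at most 4) — so at least 3 PDUs are needed, and 3 is optimal.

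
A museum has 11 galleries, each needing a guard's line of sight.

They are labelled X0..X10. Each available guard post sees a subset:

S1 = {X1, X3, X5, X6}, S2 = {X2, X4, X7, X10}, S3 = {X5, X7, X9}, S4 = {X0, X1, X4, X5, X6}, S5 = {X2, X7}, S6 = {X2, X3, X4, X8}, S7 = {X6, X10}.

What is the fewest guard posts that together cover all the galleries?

Take {S3, S4, S6, S7}. Their union is {X0, X1, X2, X3, X4, X5, X6, X7, X8, X9, X10}, which is all 11 galleries.
No 3 of the 7 guard posts cover everything (all 35 combinations miss at least one gallery), so 4 is optimal.

4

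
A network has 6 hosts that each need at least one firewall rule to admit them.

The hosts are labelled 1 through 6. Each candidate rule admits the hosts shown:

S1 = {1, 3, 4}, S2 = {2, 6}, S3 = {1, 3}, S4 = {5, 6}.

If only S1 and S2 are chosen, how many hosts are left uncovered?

1

Union of S1, S2 = {1, 2, 3, 4, 6}.
Not covered: 5 — 1 host.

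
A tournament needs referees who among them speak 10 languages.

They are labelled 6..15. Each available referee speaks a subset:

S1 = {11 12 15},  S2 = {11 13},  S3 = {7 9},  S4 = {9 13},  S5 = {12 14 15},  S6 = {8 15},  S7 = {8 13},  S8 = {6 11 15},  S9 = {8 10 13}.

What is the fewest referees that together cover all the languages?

Take {S3, S5, S8, S9}. Their union is {6, 7, 8, 9, 10, 11, 12, 13, 14, 15}, which is all 10 languages.
Each referee has at most 3 languages, and 3·3 = 9 < 10 — so at least 4 referees are needed, and 4 is optimal.

4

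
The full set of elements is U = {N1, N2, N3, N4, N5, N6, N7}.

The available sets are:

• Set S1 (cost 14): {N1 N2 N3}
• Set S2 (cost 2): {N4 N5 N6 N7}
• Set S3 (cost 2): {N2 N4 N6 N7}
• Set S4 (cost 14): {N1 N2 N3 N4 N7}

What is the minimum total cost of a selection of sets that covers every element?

16

S2, S4 together cover every element (S2 ∪ S4 = {N1, N2, N3, N4, N5, N6, N7}); total cost 2 + 14 = 16.
The greedy pick S2, S3, S1 costs 18; no covering selection beats 16.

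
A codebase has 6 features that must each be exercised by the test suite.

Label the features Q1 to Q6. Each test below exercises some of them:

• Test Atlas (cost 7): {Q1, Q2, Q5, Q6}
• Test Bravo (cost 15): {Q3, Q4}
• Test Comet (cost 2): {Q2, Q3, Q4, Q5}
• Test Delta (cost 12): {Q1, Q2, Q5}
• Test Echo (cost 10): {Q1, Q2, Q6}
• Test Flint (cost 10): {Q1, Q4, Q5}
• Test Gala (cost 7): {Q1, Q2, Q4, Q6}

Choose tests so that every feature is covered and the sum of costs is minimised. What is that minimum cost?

9

Atlas, Comet together cover every feature (Atlas ∪ Comet = {Q1, Q2, Q3, Q4, Q5, Q6}); total cost 7 + 2 = 9.
No covering selection has total cost below 9.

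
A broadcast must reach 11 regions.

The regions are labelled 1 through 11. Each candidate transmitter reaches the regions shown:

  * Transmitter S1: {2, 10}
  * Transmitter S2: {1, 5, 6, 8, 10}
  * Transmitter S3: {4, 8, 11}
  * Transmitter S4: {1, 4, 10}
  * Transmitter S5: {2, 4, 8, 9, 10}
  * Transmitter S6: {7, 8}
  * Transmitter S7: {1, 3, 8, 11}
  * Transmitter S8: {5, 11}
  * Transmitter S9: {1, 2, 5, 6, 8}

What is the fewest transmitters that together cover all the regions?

4

S2 and S5 and S6 and S7 together: S2 ∪ S5 ∪ S6 ∪ S7 = {1, 2, 3, 4, 5, 6, 7, 8, 9, 10, 11} — every region is covered.
Only S6 contains 7, so S6 is forced; the remaining 9 regions need at least 3 more transmitters (each remaining transmitter adds at most 4) — so at least 4 transmitters are needed, and 4 is optimal.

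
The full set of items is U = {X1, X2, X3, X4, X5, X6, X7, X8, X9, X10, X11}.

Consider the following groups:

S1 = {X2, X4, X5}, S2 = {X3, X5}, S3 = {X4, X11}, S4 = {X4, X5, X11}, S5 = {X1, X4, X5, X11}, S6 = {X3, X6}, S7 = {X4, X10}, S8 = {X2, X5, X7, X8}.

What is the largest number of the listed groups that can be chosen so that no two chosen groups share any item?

S3, S6, S8 are pairwise disjoint (S3={X4,X11}; S6={X3,X6}; S8={X2,X5,X7,X8}).
Every remaining group overlaps one of these, and no 4 of the listed groups are pairwise disjoint, so 3 is the maximum.

3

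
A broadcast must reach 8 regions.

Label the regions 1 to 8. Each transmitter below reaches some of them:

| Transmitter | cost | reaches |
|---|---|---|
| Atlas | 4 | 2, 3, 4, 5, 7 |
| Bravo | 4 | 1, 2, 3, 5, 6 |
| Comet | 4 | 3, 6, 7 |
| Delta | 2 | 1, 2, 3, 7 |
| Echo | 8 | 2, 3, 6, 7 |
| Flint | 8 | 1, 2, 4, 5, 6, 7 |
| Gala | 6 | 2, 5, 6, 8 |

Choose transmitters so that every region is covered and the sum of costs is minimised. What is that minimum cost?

Atlas, Delta, Gala together cover every region (Atlas ∪ Delta ∪ Gala = {1, 2, 3, 4, 5, 6, 7, 8}); total cost 4 + 2 + 6 = 12.
No covering selection has total cost below 12.

12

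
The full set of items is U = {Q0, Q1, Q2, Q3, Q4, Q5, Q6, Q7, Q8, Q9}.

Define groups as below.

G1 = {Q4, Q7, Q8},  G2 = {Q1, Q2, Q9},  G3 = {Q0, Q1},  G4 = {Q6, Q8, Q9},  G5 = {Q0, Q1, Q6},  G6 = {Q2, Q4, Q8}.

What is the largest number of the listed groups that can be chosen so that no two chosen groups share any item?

G3, G4 are pairwise disjoint (G3={Q0,Q1}; G4={Q6,Q8,Q9}).
Every remaining group overlaps one of these, and no 3 of the listed groups are pairwise disjoint, so 2 is the maximum.

2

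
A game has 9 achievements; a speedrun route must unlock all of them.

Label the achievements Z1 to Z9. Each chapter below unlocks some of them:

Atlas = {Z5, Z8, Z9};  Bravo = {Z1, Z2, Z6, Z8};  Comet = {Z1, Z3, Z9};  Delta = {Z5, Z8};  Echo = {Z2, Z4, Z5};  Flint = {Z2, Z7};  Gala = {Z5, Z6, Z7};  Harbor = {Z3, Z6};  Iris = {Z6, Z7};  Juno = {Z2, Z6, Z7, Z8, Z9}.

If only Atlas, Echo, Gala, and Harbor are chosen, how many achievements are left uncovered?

Union of Atlas, Echo, Gala, Harbor = {Z2, Z3, Z4, Z5, Z6, Z7, Z8, Z9}.
Not covered: Z1 — 1 achievement.

1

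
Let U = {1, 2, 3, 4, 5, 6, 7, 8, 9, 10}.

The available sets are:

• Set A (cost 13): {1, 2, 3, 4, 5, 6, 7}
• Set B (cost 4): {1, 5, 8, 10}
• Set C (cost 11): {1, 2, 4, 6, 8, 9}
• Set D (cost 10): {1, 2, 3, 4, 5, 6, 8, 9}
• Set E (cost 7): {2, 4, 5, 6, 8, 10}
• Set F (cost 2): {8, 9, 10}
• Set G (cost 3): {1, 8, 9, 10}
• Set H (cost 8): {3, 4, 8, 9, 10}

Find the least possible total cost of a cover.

A, F together cover every item (A ∪ F = {1, 2, 3, 4, 5, 6, 7, 8, 9, 10}); total cost 13 + 2 = 15.
The greedy pick F, D, A costs 25; no covering selection beats 15.

15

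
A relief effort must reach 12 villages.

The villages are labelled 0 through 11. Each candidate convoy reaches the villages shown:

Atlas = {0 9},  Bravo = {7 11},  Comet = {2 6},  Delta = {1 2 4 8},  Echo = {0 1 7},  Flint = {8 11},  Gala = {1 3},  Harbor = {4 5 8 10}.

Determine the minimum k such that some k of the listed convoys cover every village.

Atlas and Bravo and Comet and Gala and Harbor together: Atlas ∪ Bravo ∪ Comet ∪ Gala ∪ Harbor = {0, 1, 2, 3, 4, 5, 6, 7, 8, 9, 10, 11} — every village is covered.
No 4 of the 8 convoys cover everything (all 70 combinations miss at least one village), so 5 is optimal.

5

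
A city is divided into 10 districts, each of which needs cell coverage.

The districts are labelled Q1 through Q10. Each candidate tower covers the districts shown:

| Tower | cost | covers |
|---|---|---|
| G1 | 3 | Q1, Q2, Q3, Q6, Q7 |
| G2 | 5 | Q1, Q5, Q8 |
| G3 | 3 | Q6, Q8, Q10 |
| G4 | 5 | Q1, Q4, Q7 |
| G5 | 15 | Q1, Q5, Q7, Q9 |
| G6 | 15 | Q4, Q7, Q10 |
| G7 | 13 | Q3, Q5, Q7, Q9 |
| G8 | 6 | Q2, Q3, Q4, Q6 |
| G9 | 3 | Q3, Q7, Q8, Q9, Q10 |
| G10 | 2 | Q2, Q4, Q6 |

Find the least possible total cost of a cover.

10

G2, G9, G10 together cover every district (G2 ∪ G9 ∪ G10 = {Q1, Q2, Q3, Q4, Q5, Q6, Q7, Q8, Q9, Q10}); total cost 5 + 3 + 2 = 10.
The greedy pick G1, G9, G10, G2 costs 13; no covering selection beats 10.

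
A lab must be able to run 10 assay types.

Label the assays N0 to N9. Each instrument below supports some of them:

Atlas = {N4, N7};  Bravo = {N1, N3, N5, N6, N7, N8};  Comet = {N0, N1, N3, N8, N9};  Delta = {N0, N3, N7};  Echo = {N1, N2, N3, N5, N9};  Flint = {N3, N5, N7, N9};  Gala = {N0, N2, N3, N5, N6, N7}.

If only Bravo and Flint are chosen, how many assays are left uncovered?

Union of Bravo, Flint = {N1, N3, N5, N6, N7, N8, N9}.
Not covered: N0, N2, N4 — 3 assays.

3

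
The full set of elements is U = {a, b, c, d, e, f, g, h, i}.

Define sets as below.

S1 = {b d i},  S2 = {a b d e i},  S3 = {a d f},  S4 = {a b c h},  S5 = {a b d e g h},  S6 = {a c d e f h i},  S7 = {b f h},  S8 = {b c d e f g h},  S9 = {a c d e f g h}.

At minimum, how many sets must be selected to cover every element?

2

S2 and S8 together: S2 ∪ S8 = {a, b, c, d, e, f, g, h, i} — every element is covered.
No single set has all 9 elements (the largest, S6, has 7), so 2 is optimal.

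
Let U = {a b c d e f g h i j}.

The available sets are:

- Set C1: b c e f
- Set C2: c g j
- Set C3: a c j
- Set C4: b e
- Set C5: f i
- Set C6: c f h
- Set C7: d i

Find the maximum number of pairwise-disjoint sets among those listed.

C4, C6, C7 are pairwise disjoint (C4={b,e}; C6={c,f,h}; C7={d,i}).
Every remaining set overlaps one of these, and no 4 of the listed sets are pairwise disjoint, so 3 is the maximum.

3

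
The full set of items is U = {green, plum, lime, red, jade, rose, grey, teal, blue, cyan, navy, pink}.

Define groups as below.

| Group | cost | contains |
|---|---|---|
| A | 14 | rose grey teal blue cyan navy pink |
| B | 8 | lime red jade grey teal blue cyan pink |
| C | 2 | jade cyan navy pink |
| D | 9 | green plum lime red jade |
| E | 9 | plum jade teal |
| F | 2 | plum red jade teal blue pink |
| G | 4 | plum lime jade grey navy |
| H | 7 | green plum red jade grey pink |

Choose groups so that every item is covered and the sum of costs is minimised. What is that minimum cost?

A, D together cover every item (A ∪ D = {green, plum, lime, red, jade, rose, grey, teal, blue, cyan, navy, pink}); total cost 14 + 9 = 23.
The greedy pick F, C, G, H, A costs 29; no covering selection beats 23.

23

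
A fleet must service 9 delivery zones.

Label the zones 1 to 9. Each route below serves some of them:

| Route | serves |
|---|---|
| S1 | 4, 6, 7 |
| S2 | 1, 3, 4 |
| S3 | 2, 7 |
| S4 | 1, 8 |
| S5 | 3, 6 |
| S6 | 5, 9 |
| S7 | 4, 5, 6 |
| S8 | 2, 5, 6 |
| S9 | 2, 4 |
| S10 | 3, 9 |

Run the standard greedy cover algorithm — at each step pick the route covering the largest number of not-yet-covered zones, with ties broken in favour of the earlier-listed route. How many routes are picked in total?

Greedy: pick S1 (covers 3 new) → pick S2 (covers 2 new) → pick S6 (covers 2 new) → pick S3 (covers 1 new) → pick S4 (covers 1 new). Total picks: 5.
(The true minimum cover uses only 4 routes, so greedy is not optimal here.)

5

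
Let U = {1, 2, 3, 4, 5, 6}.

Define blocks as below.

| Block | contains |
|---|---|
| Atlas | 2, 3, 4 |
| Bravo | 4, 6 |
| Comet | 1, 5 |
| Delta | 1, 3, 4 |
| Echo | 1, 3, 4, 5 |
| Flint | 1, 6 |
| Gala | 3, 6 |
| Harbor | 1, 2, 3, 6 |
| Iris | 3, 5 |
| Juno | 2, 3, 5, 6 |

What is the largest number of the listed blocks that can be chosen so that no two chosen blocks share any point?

Bravo, Comet are pairwise disjoint (Bravo={4,6}; Comet={1,5}).
Every remaining block overlaps one of these, and no 3 of the listed blocks are pairwise disjoint, so 2 is the maximum.

2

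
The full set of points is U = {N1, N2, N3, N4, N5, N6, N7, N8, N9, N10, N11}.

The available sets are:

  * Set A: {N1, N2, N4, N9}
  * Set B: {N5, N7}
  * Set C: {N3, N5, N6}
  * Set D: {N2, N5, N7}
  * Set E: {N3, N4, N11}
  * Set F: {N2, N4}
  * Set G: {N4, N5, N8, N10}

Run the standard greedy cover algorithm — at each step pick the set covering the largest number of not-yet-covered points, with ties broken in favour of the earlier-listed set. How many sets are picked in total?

Greedy: pick A (covers 4 new) → pick C (covers 3 new) → pick G (covers 2 new) → pick B (covers 1 new) → pick E (covers 1 new). Total picks: 5.

5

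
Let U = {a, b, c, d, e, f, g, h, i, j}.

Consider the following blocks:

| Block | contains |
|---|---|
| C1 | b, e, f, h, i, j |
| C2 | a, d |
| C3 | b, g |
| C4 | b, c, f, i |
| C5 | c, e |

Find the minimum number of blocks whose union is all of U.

4

Take {C1, C2, C3, C4}. Their union is {a, b, c, d, e, f, g, h, i, j}, which is all 10 items.
No 3 of the 5 blocks cover everything (all 10 combinations miss at least one item), so 4 is optimal.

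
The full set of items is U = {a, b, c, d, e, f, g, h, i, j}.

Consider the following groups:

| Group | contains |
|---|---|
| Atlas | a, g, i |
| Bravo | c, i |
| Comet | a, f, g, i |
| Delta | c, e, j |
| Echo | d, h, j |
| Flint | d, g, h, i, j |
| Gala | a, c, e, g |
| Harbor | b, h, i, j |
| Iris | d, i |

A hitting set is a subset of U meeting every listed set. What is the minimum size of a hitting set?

3

Take T = {d, e, i}. Each listed group contains at least one of these, so T is a hitting set of size 3.
No choice of 2 items meets every group, so 3 is the minimum.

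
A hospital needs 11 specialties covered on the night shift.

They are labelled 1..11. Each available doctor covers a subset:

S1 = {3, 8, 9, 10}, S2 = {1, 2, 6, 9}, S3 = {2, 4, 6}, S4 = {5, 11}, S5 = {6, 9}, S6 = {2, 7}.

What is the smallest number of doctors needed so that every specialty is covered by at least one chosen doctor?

5

S1 and S2 and S3 and S4 and S6 together: S1 ∪ S2 ∪ S3 ∪ S4 ∪ S6 = {1, 2, 3, 4, 5, 6, 7, 8, 9, 10, 11} — every specialty is covered.
No 4 of the 6 doctors cover everything (all 15 combinations miss at least one specialty), so 5 is optimal.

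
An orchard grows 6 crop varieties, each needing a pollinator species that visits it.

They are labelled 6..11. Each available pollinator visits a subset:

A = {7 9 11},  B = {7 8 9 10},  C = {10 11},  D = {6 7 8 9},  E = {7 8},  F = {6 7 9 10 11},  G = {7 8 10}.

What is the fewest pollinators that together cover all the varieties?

2

D and F together: D ∪ F = {6, 7, 8, 9, 10, 11} — every variety is covered.
No single pollinator has all 6 varieties (the largest, F, has 5), so 2 is optimal.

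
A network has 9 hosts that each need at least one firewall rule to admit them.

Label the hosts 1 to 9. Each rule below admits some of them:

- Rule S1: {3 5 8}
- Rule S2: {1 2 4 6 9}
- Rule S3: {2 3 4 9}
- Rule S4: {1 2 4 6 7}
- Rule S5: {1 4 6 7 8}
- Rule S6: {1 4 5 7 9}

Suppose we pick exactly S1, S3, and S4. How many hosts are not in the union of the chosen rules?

0

Union of S1, S3, S4 = {1, 2, 3, 4, 5, 6, 7, 8, 9} — that's every host, so 0 are uncovered.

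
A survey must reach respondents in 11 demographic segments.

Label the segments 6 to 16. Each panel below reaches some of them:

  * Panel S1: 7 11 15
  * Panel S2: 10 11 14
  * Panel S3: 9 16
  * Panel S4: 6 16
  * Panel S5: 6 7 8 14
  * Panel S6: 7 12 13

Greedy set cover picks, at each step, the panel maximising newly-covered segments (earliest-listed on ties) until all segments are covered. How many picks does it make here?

5

Greedy: pick S5 (covers 4 new) → pick S1 (covers 2 new) → pick S3 (covers 2 new) → pick S6 (covers 2 new) → pick S2 (covers 1 new). Total picks: 5.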